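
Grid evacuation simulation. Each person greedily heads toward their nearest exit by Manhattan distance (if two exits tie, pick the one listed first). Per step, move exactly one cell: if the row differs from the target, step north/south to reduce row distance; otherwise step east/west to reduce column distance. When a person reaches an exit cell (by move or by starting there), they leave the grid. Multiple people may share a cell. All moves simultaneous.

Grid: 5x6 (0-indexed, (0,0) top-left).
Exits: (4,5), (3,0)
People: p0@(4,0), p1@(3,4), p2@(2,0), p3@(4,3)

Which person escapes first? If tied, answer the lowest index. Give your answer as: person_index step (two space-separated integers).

Answer: 0 1

Derivation:
Step 1: p0:(4,0)->(3,0)->EXIT | p1:(3,4)->(4,4) | p2:(2,0)->(3,0)->EXIT | p3:(4,3)->(4,4)
Step 2: p0:escaped | p1:(4,4)->(4,5)->EXIT | p2:escaped | p3:(4,4)->(4,5)->EXIT
Exit steps: [1, 2, 1, 2]
First to escape: p0 at step 1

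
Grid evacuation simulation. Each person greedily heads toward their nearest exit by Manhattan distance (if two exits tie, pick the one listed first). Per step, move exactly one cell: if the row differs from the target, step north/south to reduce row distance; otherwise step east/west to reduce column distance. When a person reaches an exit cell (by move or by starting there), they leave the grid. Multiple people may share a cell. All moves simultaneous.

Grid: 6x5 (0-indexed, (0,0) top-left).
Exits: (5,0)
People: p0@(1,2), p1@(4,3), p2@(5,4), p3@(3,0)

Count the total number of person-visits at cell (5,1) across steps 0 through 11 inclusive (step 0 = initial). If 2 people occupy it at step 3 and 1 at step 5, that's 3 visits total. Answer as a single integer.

Answer: 3

Derivation:
Step 0: p0@(1,2) p1@(4,3) p2@(5,4) p3@(3,0) -> at (5,1): 0 [-], cum=0
Step 1: p0@(2,2) p1@(5,3) p2@(5,3) p3@(4,0) -> at (5,1): 0 [-], cum=0
Step 2: p0@(3,2) p1@(5,2) p2@(5,2) p3@ESC -> at (5,1): 0 [-], cum=0
Step 3: p0@(4,2) p1@(5,1) p2@(5,1) p3@ESC -> at (5,1): 2 [p1,p2], cum=2
Step 4: p0@(5,2) p1@ESC p2@ESC p3@ESC -> at (5,1): 0 [-], cum=2
Step 5: p0@(5,1) p1@ESC p2@ESC p3@ESC -> at (5,1): 1 [p0], cum=3
Step 6: p0@ESC p1@ESC p2@ESC p3@ESC -> at (5,1): 0 [-], cum=3
Total visits = 3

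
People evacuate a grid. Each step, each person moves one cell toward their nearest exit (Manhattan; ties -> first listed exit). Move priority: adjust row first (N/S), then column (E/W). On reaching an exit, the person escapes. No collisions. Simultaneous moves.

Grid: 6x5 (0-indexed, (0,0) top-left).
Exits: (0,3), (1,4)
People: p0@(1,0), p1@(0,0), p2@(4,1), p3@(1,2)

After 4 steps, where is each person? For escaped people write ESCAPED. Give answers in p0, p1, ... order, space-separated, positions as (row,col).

Step 1: p0:(1,0)->(0,0) | p1:(0,0)->(0,1) | p2:(4,1)->(3,1) | p3:(1,2)->(0,2)
Step 2: p0:(0,0)->(0,1) | p1:(0,1)->(0,2) | p2:(3,1)->(2,1) | p3:(0,2)->(0,3)->EXIT
Step 3: p0:(0,1)->(0,2) | p1:(0,2)->(0,3)->EXIT | p2:(2,1)->(1,1) | p3:escaped
Step 4: p0:(0,2)->(0,3)->EXIT | p1:escaped | p2:(1,1)->(0,1) | p3:escaped

ESCAPED ESCAPED (0,1) ESCAPED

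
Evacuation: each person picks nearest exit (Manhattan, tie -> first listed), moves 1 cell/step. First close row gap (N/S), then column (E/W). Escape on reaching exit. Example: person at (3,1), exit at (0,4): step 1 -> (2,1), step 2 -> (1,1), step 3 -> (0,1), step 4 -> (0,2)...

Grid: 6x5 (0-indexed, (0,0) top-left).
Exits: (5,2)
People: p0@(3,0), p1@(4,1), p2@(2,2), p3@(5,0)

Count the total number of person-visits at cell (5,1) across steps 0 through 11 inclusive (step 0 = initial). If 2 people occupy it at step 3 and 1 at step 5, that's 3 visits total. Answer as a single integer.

Step 0: p0@(3,0) p1@(4,1) p2@(2,2) p3@(5,0) -> at (5,1): 0 [-], cum=0
Step 1: p0@(4,0) p1@(5,1) p2@(3,2) p3@(5,1) -> at (5,1): 2 [p1,p3], cum=2
Step 2: p0@(5,0) p1@ESC p2@(4,2) p3@ESC -> at (5,1): 0 [-], cum=2
Step 3: p0@(5,1) p1@ESC p2@ESC p3@ESC -> at (5,1): 1 [p0], cum=3
Step 4: p0@ESC p1@ESC p2@ESC p3@ESC -> at (5,1): 0 [-], cum=3
Total visits = 3

Answer: 3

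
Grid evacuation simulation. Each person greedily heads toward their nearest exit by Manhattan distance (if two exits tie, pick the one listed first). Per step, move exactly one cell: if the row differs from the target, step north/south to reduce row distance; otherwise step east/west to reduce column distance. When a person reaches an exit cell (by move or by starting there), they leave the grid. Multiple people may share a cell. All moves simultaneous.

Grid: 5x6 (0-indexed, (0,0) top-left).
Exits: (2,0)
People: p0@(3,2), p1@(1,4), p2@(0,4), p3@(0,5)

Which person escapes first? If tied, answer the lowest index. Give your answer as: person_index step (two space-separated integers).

Answer: 0 3

Derivation:
Step 1: p0:(3,2)->(2,2) | p1:(1,4)->(2,4) | p2:(0,4)->(1,4) | p3:(0,5)->(1,5)
Step 2: p0:(2,2)->(2,1) | p1:(2,4)->(2,3) | p2:(1,4)->(2,4) | p3:(1,5)->(2,5)
Step 3: p0:(2,1)->(2,0)->EXIT | p1:(2,3)->(2,2) | p2:(2,4)->(2,3) | p3:(2,5)->(2,4)
Step 4: p0:escaped | p1:(2,2)->(2,1) | p2:(2,3)->(2,2) | p3:(2,4)->(2,3)
Step 5: p0:escaped | p1:(2,1)->(2,0)->EXIT | p2:(2,2)->(2,1) | p3:(2,3)->(2,2)
Step 6: p0:escaped | p1:escaped | p2:(2,1)->(2,0)->EXIT | p3:(2,2)->(2,1)
Step 7: p0:escaped | p1:escaped | p2:escaped | p3:(2,1)->(2,0)->EXIT
Exit steps: [3, 5, 6, 7]
First to escape: p0 at step 3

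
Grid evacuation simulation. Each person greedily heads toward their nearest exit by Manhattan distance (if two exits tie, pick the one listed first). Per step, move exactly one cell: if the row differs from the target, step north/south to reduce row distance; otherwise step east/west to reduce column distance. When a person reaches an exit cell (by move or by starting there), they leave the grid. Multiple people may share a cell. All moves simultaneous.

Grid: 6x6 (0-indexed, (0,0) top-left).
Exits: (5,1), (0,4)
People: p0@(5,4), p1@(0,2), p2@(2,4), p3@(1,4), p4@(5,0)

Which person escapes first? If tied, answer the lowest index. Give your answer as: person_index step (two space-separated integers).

Answer: 3 1

Derivation:
Step 1: p0:(5,4)->(5,3) | p1:(0,2)->(0,3) | p2:(2,4)->(1,4) | p3:(1,4)->(0,4)->EXIT | p4:(5,0)->(5,1)->EXIT
Step 2: p0:(5,3)->(5,2) | p1:(0,3)->(0,4)->EXIT | p2:(1,4)->(0,4)->EXIT | p3:escaped | p4:escaped
Step 3: p0:(5,2)->(5,1)->EXIT | p1:escaped | p2:escaped | p3:escaped | p4:escaped
Exit steps: [3, 2, 2, 1, 1]
First to escape: p3 at step 1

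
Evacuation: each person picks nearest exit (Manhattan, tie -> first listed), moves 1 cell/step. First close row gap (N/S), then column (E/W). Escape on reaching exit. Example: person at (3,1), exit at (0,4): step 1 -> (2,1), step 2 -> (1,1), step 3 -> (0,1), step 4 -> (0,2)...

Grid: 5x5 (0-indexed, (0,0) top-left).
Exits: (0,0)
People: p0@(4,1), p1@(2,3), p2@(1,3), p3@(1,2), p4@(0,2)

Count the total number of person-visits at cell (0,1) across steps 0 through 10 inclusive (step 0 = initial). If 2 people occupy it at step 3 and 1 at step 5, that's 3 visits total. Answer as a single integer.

Answer: 5

Derivation:
Step 0: p0@(4,1) p1@(2,3) p2@(1,3) p3@(1,2) p4@(0,2) -> at (0,1): 0 [-], cum=0
Step 1: p0@(3,1) p1@(1,3) p2@(0,3) p3@(0,2) p4@(0,1) -> at (0,1): 1 [p4], cum=1
Step 2: p0@(2,1) p1@(0,3) p2@(0,2) p3@(0,1) p4@ESC -> at (0,1): 1 [p3], cum=2
Step 3: p0@(1,1) p1@(0,2) p2@(0,1) p3@ESC p4@ESC -> at (0,1): 1 [p2], cum=3
Step 4: p0@(0,1) p1@(0,1) p2@ESC p3@ESC p4@ESC -> at (0,1): 2 [p0,p1], cum=5
Step 5: p0@ESC p1@ESC p2@ESC p3@ESC p4@ESC -> at (0,1): 0 [-], cum=5
Total visits = 5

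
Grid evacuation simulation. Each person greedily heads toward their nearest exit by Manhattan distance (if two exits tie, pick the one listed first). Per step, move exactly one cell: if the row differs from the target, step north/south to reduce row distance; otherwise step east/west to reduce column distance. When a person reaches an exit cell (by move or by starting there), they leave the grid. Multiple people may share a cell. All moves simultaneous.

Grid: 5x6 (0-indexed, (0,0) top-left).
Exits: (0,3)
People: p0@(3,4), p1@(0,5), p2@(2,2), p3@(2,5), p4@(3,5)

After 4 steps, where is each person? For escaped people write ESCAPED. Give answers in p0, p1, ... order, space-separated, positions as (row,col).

Step 1: p0:(3,4)->(2,4) | p1:(0,5)->(0,4) | p2:(2,2)->(1,2) | p3:(2,5)->(1,5) | p4:(3,5)->(2,5)
Step 2: p0:(2,4)->(1,4) | p1:(0,4)->(0,3)->EXIT | p2:(1,2)->(0,2) | p3:(1,5)->(0,5) | p4:(2,5)->(1,5)
Step 3: p0:(1,4)->(0,4) | p1:escaped | p2:(0,2)->(0,3)->EXIT | p3:(0,5)->(0,4) | p4:(1,5)->(0,5)
Step 4: p0:(0,4)->(0,3)->EXIT | p1:escaped | p2:escaped | p3:(0,4)->(0,3)->EXIT | p4:(0,5)->(0,4)

ESCAPED ESCAPED ESCAPED ESCAPED (0,4)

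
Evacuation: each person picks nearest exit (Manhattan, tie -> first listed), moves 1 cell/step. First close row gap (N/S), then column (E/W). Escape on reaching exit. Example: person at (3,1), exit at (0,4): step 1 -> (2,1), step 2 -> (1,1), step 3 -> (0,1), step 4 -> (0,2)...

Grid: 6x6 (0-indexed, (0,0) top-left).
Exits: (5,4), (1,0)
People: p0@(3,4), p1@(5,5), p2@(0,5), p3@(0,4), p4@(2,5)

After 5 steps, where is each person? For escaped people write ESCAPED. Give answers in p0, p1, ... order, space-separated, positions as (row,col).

Step 1: p0:(3,4)->(4,4) | p1:(5,5)->(5,4)->EXIT | p2:(0,5)->(1,5) | p3:(0,4)->(1,4) | p4:(2,5)->(3,5)
Step 2: p0:(4,4)->(5,4)->EXIT | p1:escaped | p2:(1,5)->(2,5) | p3:(1,4)->(2,4) | p4:(3,5)->(4,5)
Step 3: p0:escaped | p1:escaped | p2:(2,5)->(3,5) | p3:(2,4)->(3,4) | p4:(4,5)->(5,5)
Step 4: p0:escaped | p1:escaped | p2:(3,5)->(4,5) | p3:(3,4)->(4,4) | p4:(5,5)->(5,4)->EXIT
Step 5: p0:escaped | p1:escaped | p2:(4,5)->(5,5) | p3:(4,4)->(5,4)->EXIT | p4:escaped

ESCAPED ESCAPED (5,5) ESCAPED ESCAPED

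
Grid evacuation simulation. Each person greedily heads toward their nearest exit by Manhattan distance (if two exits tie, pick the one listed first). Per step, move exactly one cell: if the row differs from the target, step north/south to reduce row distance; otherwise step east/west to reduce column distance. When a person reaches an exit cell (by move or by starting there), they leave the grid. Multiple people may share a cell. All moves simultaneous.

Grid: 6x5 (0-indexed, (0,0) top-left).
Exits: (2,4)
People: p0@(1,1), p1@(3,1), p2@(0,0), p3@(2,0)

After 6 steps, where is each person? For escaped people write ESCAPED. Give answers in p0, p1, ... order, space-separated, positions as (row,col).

Step 1: p0:(1,1)->(2,1) | p1:(3,1)->(2,1) | p2:(0,0)->(1,0) | p3:(2,0)->(2,1)
Step 2: p0:(2,1)->(2,2) | p1:(2,1)->(2,2) | p2:(1,0)->(2,0) | p3:(2,1)->(2,2)
Step 3: p0:(2,2)->(2,3) | p1:(2,2)->(2,3) | p2:(2,0)->(2,1) | p3:(2,2)->(2,3)
Step 4: p0:(2,3)->(2,4)->EXIT | p1:(2,3)->(2,4)->EXIT | p2:(2,1)->(2,2) | p3:(2,3)->(2,4)->EXIT
Step 5: p0:escaped | p1:escaped | p2:(2,2)->(2,3) | p3:escaped
Step 6: p0:escaped | p1:escaped | p2:(2,3)->(2,4)->EXIT | p3:escaped

ESCAPED ESCAPED ESCAPED ESCAPED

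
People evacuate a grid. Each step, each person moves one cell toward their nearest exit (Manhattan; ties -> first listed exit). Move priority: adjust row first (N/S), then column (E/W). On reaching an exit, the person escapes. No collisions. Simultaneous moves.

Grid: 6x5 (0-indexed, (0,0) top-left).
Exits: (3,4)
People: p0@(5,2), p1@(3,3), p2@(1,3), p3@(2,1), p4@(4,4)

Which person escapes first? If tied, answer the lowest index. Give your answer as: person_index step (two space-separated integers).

Answer: 1 1

Derivation:
Step 1: p0:(5,2)->(4,2) | p1:(3,3)->(3,4)->EXIT | p2:(1,3)->(2,3) | p3:(2,1)->(3,1) | p4:(4,4)->(3,4)->EXIT
Step 2: p0:(4,2)->(3,2) | p1:escaped | p2:(2,3)->(3,3) | p3:(3,1)->(3,2) | p4:escaped
Step 3: p0:(3,2)->(3,3) | p1:escaped | p2:(3,3)->(3,4)->EXIT | p3:(3,2)->(3,3) | p4:escaped
Step 4: p0:(3,3)->(3,4)->EXIT | p1:escaped | p2:escaped | p3:(3,3)->(3,4)->EXIT | p4:escaped
Exit steps: [4, 1, 3, 4, 1]
First to escape: p1 at step 1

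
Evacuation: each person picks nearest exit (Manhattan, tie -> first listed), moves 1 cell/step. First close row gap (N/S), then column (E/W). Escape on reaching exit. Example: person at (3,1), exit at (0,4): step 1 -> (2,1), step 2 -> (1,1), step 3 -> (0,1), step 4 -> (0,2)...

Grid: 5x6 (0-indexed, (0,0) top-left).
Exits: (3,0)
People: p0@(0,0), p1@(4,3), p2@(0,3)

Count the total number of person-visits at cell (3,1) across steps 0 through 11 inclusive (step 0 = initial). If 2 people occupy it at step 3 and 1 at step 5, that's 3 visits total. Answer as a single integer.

Answer: 2

Derivation:
Step 0: p0@(0,0) p1@(4,3) p2@(0,3) -> at (3,1): 0 [-], cum=0
Step 1: p0@(1,0) p1@(3,3) p2@(1,3) -> at (3,1): 0 [-], cum=0
Step 2: p0@(2,0) p1@(3,2) p2@(2,3) -> at (3,1): 0 [-], cum=0
Step 3: p0@ESC p1@(3,1) p2@(3,3) -> at (3,1): 1 [p1], cum=1
Step 4: p0@ESC p1@ESC p2@(3,2) -> at (3,1): 0 [-], cum=1
Step 5: p0@ESC p1@ESC p2@(3,1) -> at (3,1): 1 [p2], cum=2
Step 6: p0@ESC p1@ESC p2@ESC -> at (3,1): 0 [-], cum=2
Total visits = 2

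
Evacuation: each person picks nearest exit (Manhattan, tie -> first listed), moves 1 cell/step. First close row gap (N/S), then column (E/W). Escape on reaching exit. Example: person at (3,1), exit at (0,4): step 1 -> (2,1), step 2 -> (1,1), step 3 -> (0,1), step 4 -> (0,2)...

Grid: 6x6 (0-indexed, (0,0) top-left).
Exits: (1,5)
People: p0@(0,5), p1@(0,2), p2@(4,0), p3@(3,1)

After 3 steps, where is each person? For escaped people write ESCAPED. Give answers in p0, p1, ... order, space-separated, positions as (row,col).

Step 1: p0:(0,5)->(1,5)->EXIT | p1:(0,2)->(1,2) | p2:(4,0)->(3,0) | p3:(3,1)->(2,1)
Step 2: p0:escaped | p1:(1,2)->(1,3) | p2:(3,0)->(2,0) | p3:(2,1)->(1,1)
Step 3: p0:escaped | p1:(1,3)->(1,4) | p2:(2,0)->(1,0) | p3:(1,1)->(1,2)

ESCAPED (1,4) (1,0) (1,2)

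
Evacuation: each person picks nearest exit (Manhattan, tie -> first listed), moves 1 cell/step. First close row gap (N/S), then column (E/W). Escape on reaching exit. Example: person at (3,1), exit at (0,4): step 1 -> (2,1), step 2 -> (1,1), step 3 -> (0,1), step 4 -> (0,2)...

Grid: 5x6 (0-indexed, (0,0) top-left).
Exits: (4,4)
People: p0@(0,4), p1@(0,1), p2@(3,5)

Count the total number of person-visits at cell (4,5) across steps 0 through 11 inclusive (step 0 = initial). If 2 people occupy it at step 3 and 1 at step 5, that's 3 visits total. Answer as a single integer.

Answer: 1

Derivation:
Step 0: p0@(0,4) p1@(0,1) p2@(3,5) -> at (4,5): 0 [-], cum=0
Step 1: p0@(1,4) p1@(1,1) p2@(4,5) -> at (4,5): 1 [p2], cum=1
Step 2: p0@(2,4) p1@(2,1) p2@ESC -> at (4,5): 0 [-], cum=1
Step 3: p0@(3,4) p1@(3,1) p2@ESC -> at (4,5): 0 [-], cum=1
Step 4: p0@ESC p1@(4,1) p2@ESC -> at (4,5): 0 [-], cum=1
Step 5: p0@ESC p1@(4,2) p2@ESC -> at (4,5): 0 [-], cum=1
Step 6: p0@ESC p1@(4,3) p2@ESC -> at (4,5): 0 [-], cum=1
Step 7: p0@ESC p1@ESC p2@ESC -> at (4,5): 0 [-], cum=1
Total visits = 1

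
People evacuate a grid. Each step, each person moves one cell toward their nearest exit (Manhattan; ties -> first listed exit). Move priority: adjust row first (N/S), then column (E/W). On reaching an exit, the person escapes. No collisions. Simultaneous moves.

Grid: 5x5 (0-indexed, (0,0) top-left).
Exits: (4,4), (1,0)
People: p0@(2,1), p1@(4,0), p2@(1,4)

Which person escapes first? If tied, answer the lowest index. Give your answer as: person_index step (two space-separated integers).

Answer: 0 2

Derivation:
Step 1: p0:(2,1)->(1,1) | p1:(4,0)->(3,0) | p2:(1,4)->(2,4)
Step 2: p0:(1,1)->(1,0)->EXIT | p1:(3,0)->(2,0) | p2:(2,4)->(3,4)
Step 3: p0:escaped | p1:(2,0)->(1,0)->EXIT | p2:(3,4)->(4,4)->EXIT
Exit steps: [2, 3, 3]
First to escape: p0 at step 2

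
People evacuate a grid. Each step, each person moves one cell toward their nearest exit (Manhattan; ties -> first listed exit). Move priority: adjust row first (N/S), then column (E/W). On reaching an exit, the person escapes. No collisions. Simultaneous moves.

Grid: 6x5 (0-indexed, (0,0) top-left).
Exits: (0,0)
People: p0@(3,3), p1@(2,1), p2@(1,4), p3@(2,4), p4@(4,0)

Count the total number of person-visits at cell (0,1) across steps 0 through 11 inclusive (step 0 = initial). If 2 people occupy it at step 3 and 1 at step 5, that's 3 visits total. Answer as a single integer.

Step 0: p0@(3,3) p1@(2,1) p2@(1,4) p3@(2,4) p4@(4,0) -> at (0,1): 0 [-], cum=0
Step 1: p0@(2,3) p1@(1,1) p2@(0,4) p3@(1,4) p4@(3,0) -> at (0,1): 0 [-], cum=0
Step 2: p0@(1,3) p1@(0,1) p2@(0,3) p3@(0,4) p4@(2,0) -> at (0,1): 1 [p1], cum=1
Step 3: p0@(0,3) p1@ESC p2@(0,2) p3@(0,3) p4@(1,0) -> at (0,1): 0 [-], cum=1
Step 4: p0@(0,2) p1@ESC p2@(0,1) p3@(0,2) p4@ESC -> at (0,1): 1 [p2], cum=2
Step 5: p0@(0,1) p1@ESC p2@ESC p3@(0,1) p4@ESC -> at (0,1): 2 [p0,p3], cum=4
Step 6: p0@ESC p1@ESC p2@ESC p3@ESC p4@ESC -> at (0,1): 0 [-], cum=4
Total visits = 4

Answer: 4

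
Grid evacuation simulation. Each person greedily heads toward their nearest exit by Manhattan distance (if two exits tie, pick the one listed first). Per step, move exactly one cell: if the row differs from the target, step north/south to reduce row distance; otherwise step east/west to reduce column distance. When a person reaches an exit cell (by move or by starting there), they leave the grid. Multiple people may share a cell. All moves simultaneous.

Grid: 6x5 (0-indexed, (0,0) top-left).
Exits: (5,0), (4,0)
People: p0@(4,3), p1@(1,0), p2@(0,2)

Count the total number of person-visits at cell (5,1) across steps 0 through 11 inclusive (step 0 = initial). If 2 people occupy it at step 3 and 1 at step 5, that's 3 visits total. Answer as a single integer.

Answer: 0

Derivation:
Step 0: p0@(4,3) p1@(1,0) p2@(0,2) -> at (5,1): 0 [-], cum=0
Step 1: p0@(4,2) p1@(2,0) p2@(1,2) -> at (5,1): 0 [-], cum=0
Step 2: p0@(4,1) p1@(3,0) p2@(2,2) -> at (5,1): 0 [-], cum=0
Step 3: p0@ESC p1@ESC p2@(3,2) -> at (5,1): 0 [-], cum=0
Step 4: p0@ESC p1@ESC p2@(4,2) -> at (5,1): 0 [-], cum=0
Step 5: p0@ESC p1@ESC p2@(4,1) -> at (5,1): 0 [-], cum=0
Step 6: p0@ESC p1@ESC p2@ESC -> at (5,1): 0 [-], cum=0
Total visits = 0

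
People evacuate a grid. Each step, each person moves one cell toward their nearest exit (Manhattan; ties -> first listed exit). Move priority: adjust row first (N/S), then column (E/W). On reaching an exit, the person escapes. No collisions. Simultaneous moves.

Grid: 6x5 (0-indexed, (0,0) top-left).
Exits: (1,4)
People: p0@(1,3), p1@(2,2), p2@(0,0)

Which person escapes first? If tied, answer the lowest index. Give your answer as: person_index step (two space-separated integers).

Answer: 0 1

Derivation:
Step 1: p0:(1,3)->(1,4)->EXIT | p1:(2,2)->(1,2) | p2:(0,0)->(1,0)
Step 2: p0:escaped | p1:(1,2)->(1,3) | p2:(1,0)->(1,1)
Step 3: p0:escaped | p1:(1,3)->(1,4)->EXIT | p2:(1,1)->(1,2)
Step 4: p0:escaped | p1:escaped | p2:(1,2)->(1,3)
Step 5: p0:escaped | p1:escaped | p2:(1,3)->(1,4)->EXIT
Exit steps: [1, 3, 5]
First to escape: p0 at step 1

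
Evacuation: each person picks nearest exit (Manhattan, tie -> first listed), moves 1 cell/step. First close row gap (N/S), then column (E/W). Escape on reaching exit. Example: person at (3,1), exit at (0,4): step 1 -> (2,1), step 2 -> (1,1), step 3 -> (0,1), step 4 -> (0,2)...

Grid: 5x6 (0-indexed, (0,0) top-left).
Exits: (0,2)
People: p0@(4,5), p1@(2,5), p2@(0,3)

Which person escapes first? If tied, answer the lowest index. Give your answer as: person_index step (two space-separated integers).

Step 1: p0:(4,5)->(3,5) | p1:(2,5)->(1,5) | p2:(0,3)->(0,2)->EXIT
Step 2: p0:(3,5)->(2,5) | p1:(1,5)->(0,5) | p2:escaped
Step 3: p0:(2,5)->(1,5) | p1:(0,5)->(0,4) | p2:escaped
Step 4: p0:(1,5)->(0,5) | p1:(0,4)->(0,3) | p2:escaped
Step 5: p0:(0,5)->(0,4) | p1:(0,3)->(0,2)->EXIT | p2:escaped
Step 6: p0:(0,4)->(0,3) | p1:escaped | p2:escaped
Step 7: p0:(0,3)->(0,2)->EXIT | p1:escaped | p2:escaped
Exit steps: [7, 5, 1]
First to escape: p2 at step 1

Answer: 2 1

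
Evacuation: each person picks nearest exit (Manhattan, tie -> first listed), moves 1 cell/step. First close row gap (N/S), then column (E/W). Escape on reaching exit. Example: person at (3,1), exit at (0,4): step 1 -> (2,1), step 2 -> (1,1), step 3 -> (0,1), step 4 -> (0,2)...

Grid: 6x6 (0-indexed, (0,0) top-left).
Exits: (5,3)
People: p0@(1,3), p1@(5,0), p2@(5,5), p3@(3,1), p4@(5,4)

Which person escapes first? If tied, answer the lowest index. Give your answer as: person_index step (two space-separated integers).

Answer: 4 1

Derivation:
Step 1: p0:(1,3)->(2,3) | p1:(5,0)->(5,1) | p2:(5,5)->(5,4) | p3:(3,1)->(4,1) | p4:(5,4)->(5,3)->EXIT
Step 2: p0:(2,3)->(3,3) | p1:(5,1)->(5,2) | p2:(5,4)->(5,3)->EXIT | p3:(4,1)->(5,1) | p4:escaped
Step 3: p0:(3,3)->(4,3) | p1:(5,2)->(5,3)->EXIT | p2:escaped | p3:(5,1)->(5,2) | p4:escaped
Step 4: p0:(4,3)->(5,3)->EXIT | p1:escaped | p2:escaped | p3:(5,2)->(5,3)->EXIT | p4:escaped
Exit steps: [4, 3, 2, 4, 1]
First to escape: p4 at step 1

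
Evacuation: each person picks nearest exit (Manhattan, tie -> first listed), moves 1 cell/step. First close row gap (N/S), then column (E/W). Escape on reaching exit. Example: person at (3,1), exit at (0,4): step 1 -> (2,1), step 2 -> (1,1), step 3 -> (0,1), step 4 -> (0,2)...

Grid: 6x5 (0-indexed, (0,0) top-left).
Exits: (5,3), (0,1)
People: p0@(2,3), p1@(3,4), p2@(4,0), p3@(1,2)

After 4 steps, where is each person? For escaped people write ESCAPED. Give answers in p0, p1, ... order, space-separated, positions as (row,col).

Step 1: p0:(2,3)->(3,3) | p1:(3,4)->(4,4) | p2:(4,0)->(5,0) | p3:(1,2)->(0,2)
Step 2: p0:(3,3)->(4,3) | p1:(4,4)->(5,4) | p2:(5,0)->(5,1) | p3:(0,2)->(0,1)->EXIT
Step 3: p0:(4,3)->(5,3)->EXIT | p1:(5,4)->(5,3)->EXIT | p2:(5,1)->(5,2) | p3:escaped
Step 4: p0:escaped | p1:escaped | p2:(5,2)->(5,3)->EXIT | p3:escaped

ESCAPED ESCAPED ESCAPED ESCAPED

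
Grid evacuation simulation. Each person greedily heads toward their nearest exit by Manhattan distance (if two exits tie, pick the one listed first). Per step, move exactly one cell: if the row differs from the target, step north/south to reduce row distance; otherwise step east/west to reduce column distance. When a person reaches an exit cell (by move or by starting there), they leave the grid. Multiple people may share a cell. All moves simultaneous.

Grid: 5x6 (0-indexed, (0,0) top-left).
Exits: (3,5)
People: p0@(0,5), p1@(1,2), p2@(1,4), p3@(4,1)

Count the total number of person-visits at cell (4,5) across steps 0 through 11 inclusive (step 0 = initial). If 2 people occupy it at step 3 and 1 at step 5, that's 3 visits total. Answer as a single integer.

Step 0: p0@(0,5) p1@(1,2) p2@(1,4) p3@(4,1) -> at (4,5): 0 [-], cum=0
Step 1: p0@(1,5) p1@(2,2) p2@(2,4) p3@(3,1) -> at (4,5): 0 [-], cum=0
Step 2: p0@(2,5) p1@(3,2) p2@(3,4) p3@(3,2) -> at (4,5): 0 [-], cum=0
Step 3: p0@ESC p1@(3,3) p2@ESC p3@(3,3) -> at (4,5): 0 [-], cum=0
Step 4: p0@ESC p1@(3,4) p2@ESC p3@(3,4) -> at (4,5): 0 [-], cum=0
Step 5: p0@ESC p1@ESC p2@ESC p3@ESC -> at (4,5): 0 [-], cum=0
Total visits = 0

Answer: 0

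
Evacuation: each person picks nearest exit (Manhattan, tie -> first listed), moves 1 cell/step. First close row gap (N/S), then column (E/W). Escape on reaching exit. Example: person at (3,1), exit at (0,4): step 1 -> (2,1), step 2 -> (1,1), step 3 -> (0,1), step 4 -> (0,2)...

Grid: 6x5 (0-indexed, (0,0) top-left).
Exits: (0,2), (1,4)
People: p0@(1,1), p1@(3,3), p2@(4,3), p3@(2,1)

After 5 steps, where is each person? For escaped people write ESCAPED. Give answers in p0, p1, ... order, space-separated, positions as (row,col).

Step 1: p0:(1,1)->(0,1) | p1:(3,3)->(2,3) | p2:(4,3)->(3,3) | p3:(2,1)->(1,1)
Step 2: p0:(0,1)->(0,2)->EXIT | p1:(2,3)->(1,3) | p2:(3,3)->(2,3) | p3:(1,1)->(0,1)
Step 3: p0:escaped | p1:(1,3)->(1,4)->EXIT | p2:(2,3)->(1,3) | p3:(0,1)->(0,2)->EXIT
Step 4: p0:escaped | p1:escaped | p2:(1,3)->(1,4)->EXIT | p3:escaped

ESCAPED ESCAPED ESCAPED ESCAPED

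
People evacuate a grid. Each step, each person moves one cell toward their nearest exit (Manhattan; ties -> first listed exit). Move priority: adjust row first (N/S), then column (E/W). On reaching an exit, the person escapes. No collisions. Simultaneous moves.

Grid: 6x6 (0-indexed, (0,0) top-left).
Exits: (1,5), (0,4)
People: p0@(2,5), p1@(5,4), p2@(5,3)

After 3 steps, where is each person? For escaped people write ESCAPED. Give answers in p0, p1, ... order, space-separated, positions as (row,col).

Step 1: p0:(2,5)->(1,5)->EXIT | p1:(5,4)->(4,4) | p2:(5,3)->(4,3)
Step 2: p0:escaped | p1:(4,4)->(3,4) | p2:(4,3)->(3,3)
Step 3: p0:escaped | p1:(3,4)->(2,4) | p2:(3,3)->(2,3)

ESCAPED (2,4) (2,3)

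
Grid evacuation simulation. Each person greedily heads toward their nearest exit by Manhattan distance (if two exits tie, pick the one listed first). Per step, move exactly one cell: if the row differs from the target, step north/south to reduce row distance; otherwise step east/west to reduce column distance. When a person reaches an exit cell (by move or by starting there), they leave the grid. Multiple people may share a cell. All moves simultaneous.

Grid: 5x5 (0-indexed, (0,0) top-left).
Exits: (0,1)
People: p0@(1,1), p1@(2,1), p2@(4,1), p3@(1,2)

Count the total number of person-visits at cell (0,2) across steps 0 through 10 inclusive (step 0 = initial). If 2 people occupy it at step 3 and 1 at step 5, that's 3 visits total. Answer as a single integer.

Step 0: p0@(1,1) p1@(2,1) p2@(4,1) p3@(1,2) -> at (0,2): 0 [-], cum=0
Step 1: p0@ESC p1@(1,1) p2@(3,1) p3@(0,2) -> at (0,2): 1 [p3], cum=1
Step 2: p0@ESC p1@ESC p2@(2,1) p3@ESC -> at (0,2): 0 [-], cum=1
Step 3: p0@ESC p1@ESC p2@(1,1) p3@ESC -> at (0,2): 0 [-], cum=1
Step 4: p0@ESC p1@ESC p2@ESC p3@ESC -> at (0,2): 0 [-], cum=1
Total visits = 1

Answer: 1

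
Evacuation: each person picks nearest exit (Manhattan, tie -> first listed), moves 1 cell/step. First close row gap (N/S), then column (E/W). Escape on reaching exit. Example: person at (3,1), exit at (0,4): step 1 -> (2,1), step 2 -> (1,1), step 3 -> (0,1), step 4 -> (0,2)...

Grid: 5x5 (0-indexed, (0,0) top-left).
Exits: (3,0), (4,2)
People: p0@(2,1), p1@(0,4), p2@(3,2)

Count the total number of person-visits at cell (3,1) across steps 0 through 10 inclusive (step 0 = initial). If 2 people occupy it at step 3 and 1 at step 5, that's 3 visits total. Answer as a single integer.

Answer: 1

Derivation:
Step 0: p0@(2,1) p1@(0,4) p2@(3,2) -> at (3,1): 0 [-], cum=0
Step 1: p0@(3,1) p1@(1,4) p2@ESC -> at (3,1): 1 [p0], cum=1
Step 2: p0@ESC p1@(2,4) p2@ESC -> at (3,1): 0 [-], cum=1
Step 3: p0@ESC p1@(3,4) p2@ESC -> at (3,1): 0 [-], cum=1
Step 4: p0@ESC p1@(4,4) p2@ESC -> at (3,1): 0 [-], cum=1
Step 5: p0@ESC p1@(4,3) p2@ESC -> at (3,1): 0 [-], cum=1
Step 6: p0@ESC p1@ESC p2@ESC -> at (3,1): 0 [-], cum=1
Total visits = 1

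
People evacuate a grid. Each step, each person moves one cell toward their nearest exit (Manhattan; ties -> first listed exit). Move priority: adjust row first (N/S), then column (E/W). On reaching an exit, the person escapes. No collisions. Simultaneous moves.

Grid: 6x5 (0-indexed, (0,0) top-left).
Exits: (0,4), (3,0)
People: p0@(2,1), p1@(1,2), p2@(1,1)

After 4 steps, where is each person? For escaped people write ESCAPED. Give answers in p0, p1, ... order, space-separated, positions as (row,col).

Step 1: p0:(2,1)->(3,1) | p1:(1,2)->(0,2) | p2:(1,1)->(2,1)
Step 2: p0:(3,1)->(3,0)->EXIT | p1:(0,2)->(0,3) | p2:(2,1)->(3,1)
Step 3: p0:escaped | p1:(0,3)->(0,4)->EXIT | p2:(3,1)->(3,0)->EXIT

ESCAPED ESCAPED ESCAPED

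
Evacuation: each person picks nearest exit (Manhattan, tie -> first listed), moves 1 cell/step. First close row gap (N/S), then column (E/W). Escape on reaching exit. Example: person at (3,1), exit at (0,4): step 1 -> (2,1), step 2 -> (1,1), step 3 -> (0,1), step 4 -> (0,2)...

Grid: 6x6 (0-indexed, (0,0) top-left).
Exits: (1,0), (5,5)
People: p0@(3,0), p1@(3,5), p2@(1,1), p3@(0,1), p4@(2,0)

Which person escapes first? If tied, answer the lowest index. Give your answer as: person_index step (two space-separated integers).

Answer: 2 1

Derivation:
Step 1: p0:(3,0)->(2,0) | p1:(3,5)->(4,5) | p2:(1,1)->(1,0)->EXIT | p3:(0,1)->(1,1) | p4:(2,0)->(1,0)->EXIT
Step 2: p0:(2,0)->(1,0)->EXIT | p1:(4,5)->(5,5)->EXIT | p2:escaped | p3:(1,1)->(1,0)->EXIT | p4:escaped
Exit steps: [2, 2, 1, 2, 1]
First to escape: p2 at step 1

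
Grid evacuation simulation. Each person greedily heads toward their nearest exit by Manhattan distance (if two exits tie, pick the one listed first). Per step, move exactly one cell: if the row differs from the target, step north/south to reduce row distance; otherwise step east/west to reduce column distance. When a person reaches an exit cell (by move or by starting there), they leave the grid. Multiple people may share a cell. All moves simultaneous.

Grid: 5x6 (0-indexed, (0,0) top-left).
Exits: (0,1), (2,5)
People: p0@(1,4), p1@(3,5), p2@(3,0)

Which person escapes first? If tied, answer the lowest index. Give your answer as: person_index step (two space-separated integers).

Step 1: p0:(1,4)->(2,4) | p1:(3,5)->(2,5)->EXIT | p2:(3,0)->(2,0)
Step 2: p0:(2,4)->(2,5)->EXIT | p1:escaped | p2:(2,0)->(1,0)
Step 3: p0:escaped | p1:escaped | p2:(1,0)->(0,0)
Step 4: p0:escaped | p1:escaped | p2:(0,0)->(0,1)->EXIT
Exit steps: [2, 1, 4]
First to escape: p1 at step 1

Answer: 1 1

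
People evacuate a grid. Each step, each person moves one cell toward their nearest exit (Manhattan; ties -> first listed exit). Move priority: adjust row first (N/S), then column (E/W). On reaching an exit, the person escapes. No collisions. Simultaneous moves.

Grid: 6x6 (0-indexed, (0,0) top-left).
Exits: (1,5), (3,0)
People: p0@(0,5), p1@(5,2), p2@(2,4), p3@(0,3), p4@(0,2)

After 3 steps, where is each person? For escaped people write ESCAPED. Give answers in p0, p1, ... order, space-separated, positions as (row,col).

Step 1: p0:(0,5)->(1,5)->EXIT | p1:(5,2)->(4,2) | p2:(2,4)->(1,4) | p3:(0,3)->(1,3) | p4:(0,2)->(1,2)
Step 2: p0:escaped | p1:(4,2)->(3,2) | p2:(1,4)->(1,5)->EXIT | p3:(1,3)->(1,4) | p4:(1,2)->(1,3)
Step 3: p0:escaped | p1:(3,2)->(3,1) | p2:escaped | p3:(1,4)->(1,5)->EXIT | p4:(1,3)->(1,4)

ESCAPED (3,1) ESCAPED ESCAPED (1,4)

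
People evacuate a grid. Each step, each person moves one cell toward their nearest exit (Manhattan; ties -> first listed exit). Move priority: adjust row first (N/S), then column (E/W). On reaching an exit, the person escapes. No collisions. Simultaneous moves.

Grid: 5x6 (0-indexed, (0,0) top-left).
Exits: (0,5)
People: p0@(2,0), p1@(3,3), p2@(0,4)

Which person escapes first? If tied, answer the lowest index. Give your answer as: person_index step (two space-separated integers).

Answer: 2 1

Derivation:
Step 1: p0:(2,0)->(1,0) | p1:(3,3)->(2,3) | p2:(0,4)->(0,5)->EXIT
Step 2: p0:(1,0)->(0,0) | p1:(2,3)->(1,3) | p2:escaped
Step 3: p0:(0,0)->(0,1) | p1:(1,3)->(0,3) | p2:escaped
Step 4: p0:(0,1)->(0,2) | p1:(0,3)->(0,4) | p2:escaped
Step 5: p0:(0,2)->(0,3) | p1:(0,4)->(0,5)->EXIT | p2:escaped
Step 6: p0:(0,3)->(0,4) | p1:escaped | p2:escaped
Step 7: p0:(0,4)->(0,5)->EXIT | p1:escaped | p2:escaped
Exit steps: [7, 5, 1]
First to escape: p2 at step 1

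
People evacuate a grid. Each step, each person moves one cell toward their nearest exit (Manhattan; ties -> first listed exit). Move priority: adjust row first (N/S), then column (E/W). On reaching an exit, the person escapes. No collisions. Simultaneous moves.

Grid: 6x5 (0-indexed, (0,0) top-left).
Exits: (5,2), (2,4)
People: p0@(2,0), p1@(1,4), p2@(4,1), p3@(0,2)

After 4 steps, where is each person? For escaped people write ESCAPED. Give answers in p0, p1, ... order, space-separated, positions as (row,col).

Step 1: p0:(2,0)->(2,1) | p1:(1,4)->(2,4)->EXIT | p2:(4,1)->(5,1) | p3:(0,2)->(1,2)
Step 2: p0:(2,1)->(2,2) | p1:escaped | p2:(5,1)->(5,2)->EXIT | p3:(1,2)->(2,2)
Step 3: p0:(2,2)->(2,3) | p1:escaped | p2:escaped | p3:(2,2)->(2,3)
Step 4: p0:(2,3)->(2,4)->EXIT | p1:escaped | p2:escaped | p3:(2,3)->(2,4)->EXIT

ESCAPED ESCAPED ESCAPED ESCAPED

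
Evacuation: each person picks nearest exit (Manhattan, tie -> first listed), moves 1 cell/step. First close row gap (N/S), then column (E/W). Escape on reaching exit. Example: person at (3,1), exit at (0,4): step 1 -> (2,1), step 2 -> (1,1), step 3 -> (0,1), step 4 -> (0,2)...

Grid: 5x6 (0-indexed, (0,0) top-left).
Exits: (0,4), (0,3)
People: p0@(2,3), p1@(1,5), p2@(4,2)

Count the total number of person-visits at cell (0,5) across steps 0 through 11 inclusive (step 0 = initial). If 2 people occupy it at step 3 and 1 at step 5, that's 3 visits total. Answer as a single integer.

Step 0: p0@(2,3) p1@(1,5) p2@(4,2) -> at (0,5): 0 [-], cum=0
Step 1: p0@(1,3) p1@(0,5) p2@(3,2) -> at (0,5): 1 [p1], cum=1
Step 2: p0@ESC p1@ESC p2@(2,2) -> at (0,5): 0 [-], cum=1
Step 3: p0@ESC p1@ESC p2@(1,2) -> at (0,5): 0 [-], cum=1
Step 4: p0@ESC p1@ESC p2@(0,2) -> at (0,5): 0 [-], cum=1
Step 5: p0@ESC p1@ESC p2@ESC -> at (0,5): 0 [-], cum=1
Total visits = 1

Answer: 1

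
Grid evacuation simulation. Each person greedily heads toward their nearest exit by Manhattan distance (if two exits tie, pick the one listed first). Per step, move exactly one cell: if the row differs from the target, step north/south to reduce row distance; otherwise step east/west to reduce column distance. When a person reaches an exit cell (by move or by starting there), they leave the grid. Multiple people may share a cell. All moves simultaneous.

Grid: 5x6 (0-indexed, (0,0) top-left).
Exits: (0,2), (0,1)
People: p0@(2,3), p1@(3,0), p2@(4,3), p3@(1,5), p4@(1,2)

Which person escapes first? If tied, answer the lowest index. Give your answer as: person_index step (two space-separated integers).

Step 1: p0:(2,3)->(1,3) | p1:(3,0)->(2,0) | p2:(4,3)->(3,3) | p3:(1,5)->(0,5) | p4:(1,2)->(0,2)->EXIT
Step 2: p0:(1,3)->(0,3) | p1:(2,0)->(1,0) | p2:(3,3)->(2,3) | p3:(0,5)->(0,4) | p4:escaped
Step 3: p0:(0,3)->(0,2)->EXIT | p1:(1,0)->(0,0) | p2:(2,3)->(1,3) | p3:(0,4)->(0,3) | p4:escaped
Step 4: p0:escaped | p1:(0,0)->(0,1)->EXIT | p2:(1,3)->(0,3) | p3:(0,3)->(0,2)->EXIT | p4:escaped
Step 5: p0:escaped | p1:escaped | p2:(0,3)->(0,2)->EXIT | p3:escaped | p4:escaped
Exit steps: [3, 4, 5, 4, 1]
First to escape: p4 at step 1

Answer: 4 1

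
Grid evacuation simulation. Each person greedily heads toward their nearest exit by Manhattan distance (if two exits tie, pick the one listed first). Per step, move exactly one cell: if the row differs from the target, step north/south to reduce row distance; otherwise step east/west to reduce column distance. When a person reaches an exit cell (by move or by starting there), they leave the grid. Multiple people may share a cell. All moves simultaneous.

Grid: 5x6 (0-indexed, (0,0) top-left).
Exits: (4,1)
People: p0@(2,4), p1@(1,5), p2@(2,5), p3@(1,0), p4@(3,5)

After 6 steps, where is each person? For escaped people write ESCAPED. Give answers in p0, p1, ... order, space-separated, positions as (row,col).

Step 1: p0:(2,4)->(3,4) | p1:(1,5)->(2,5) | p2:(2,5)->(3,5) | p3:(1,0)->(2,0) | p4:(3,5)->(4,5)
Step 2: p0:(3,4)->(4,4) | p1:(2,5)->(3,5) | p2:(3,5)->(4,5) | p3:(2,0)->(3,0) | p4:(4,5)->(4,4)
Step 3: p0:(4,4)->(4,3) | p1:(3,5)->(4,5) | p2:(4,5)->(4,4) | p3:(3,0)->(4,0) | p4:(4,4)->(4,3)
Step 4: p0:(4,3)->(4,2) | p1:(4,5)->(4,4) | p2:(4,4)->(4,3) | p3:(4,0)->(4,1)->EXIT | p4:(4,3)->(4,2)
Step 5: p0:(4,2)->(4,1)->EXIT | p1:(4,4)->(4,3) | p2:(4,3)->(4,2) | p3:escaped | p4:(4,2)->(4,1)->EXIT
Step 6: p0:escaped | p1:(4,3)->(4,2) | p2:(4,2)->(4,1)->EXIT | p3:escaped | p4:escaped

ESCAPED (4,2) ESCAPED ESCAPED ESCAPED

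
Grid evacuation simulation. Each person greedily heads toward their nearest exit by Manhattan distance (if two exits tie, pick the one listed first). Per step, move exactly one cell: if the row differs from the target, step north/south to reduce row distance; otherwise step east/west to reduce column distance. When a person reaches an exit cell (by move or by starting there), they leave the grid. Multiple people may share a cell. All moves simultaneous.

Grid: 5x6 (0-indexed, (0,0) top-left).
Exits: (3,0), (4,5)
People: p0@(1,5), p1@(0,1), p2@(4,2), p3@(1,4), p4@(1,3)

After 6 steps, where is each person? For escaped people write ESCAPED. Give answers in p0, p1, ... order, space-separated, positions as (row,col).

Step 1: p0:(1,5)->(2,5) | p1:(0,1)->(1,1) | p2:(4,2)->(3,2) | p3:(1,4)->(2,4) | p4:(1,3)->(2,3)
Step 2: p0:(2,5)->(3,5) | p1:(1,1)->(2,1) | p2:(3,2)->(3,1) | p3:(2,4)->(3,4) | p4:(2,3)->(3,3)
Step 3: p0:(3,5)->(4,5)->EXIT | p1:(2,1)->(3,1) | p2:(3,1)->(3,0)->EXIT | p3:(3,4)->(4,4) | p4:(3,3)->(3,2)
Step 4: p0:escaped | p1:(3,1)->(3,0)->EXIT | p2:escaped | p3:(4,4)->(4,5)->EXIT | p4:(3,2)->(3,1)
Step 5: p0:escaped | p1:escaped | p2:escaped | p3:escaped | p4:(3,1)->(3,0)->EXIT

ESCAPED ESCAPED ESCAPED ESCAPED ESCAPED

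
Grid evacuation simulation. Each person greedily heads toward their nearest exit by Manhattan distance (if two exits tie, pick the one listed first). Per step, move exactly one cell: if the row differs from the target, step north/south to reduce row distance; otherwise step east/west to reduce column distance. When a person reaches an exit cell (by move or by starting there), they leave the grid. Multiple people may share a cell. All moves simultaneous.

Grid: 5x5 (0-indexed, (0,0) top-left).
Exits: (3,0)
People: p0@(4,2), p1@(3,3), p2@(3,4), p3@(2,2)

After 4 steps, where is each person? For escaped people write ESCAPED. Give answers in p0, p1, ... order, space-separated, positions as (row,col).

Step 1: p0:(4,2)->(3,2) | p1:(3,3)->(3,2) | p2:(3,4)->(3,3) | p3:(2,2)->(3,2)
Step 2: p0:(3,2)->(3,1) | p1:(3,2)->(3,1) | p2:(3,3)->(3,2) | p3:(3,2)->(3,1)
Step 3: p0:(3,1)->(3,0)->EXIT | p1:(3,1)->(3,0)->EXIT | p2:(3,2)->(3,1) | p3:(3,1)->(3,0)->EXIT
Step 4: p0:escaped | p1:escaped | p2:(3,1)->(3,0)->EXIT | p3:escaped

ESCAPED ESCAPED ESCAPED ESCAPED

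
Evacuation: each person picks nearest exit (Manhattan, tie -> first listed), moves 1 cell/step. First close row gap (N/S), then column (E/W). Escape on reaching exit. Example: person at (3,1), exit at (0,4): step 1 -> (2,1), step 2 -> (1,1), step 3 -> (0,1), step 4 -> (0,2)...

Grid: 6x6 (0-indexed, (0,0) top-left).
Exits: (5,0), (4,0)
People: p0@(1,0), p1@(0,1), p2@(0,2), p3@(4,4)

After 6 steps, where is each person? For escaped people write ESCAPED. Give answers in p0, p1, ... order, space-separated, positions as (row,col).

Step 1: p0:(1,0)->(2,0) | p1:(0,1)->(1,1) | p2:(0,2)->(1,2) | p3:(4,4)->(4,3)
Step 2: p0:(2,0)->(3,0) | p1:(1,1)->(2,1) | p2:(1,2)->(2,2) | p3:(4,3)->(4,2)
Step 3: p0:(3,0)->(4,0)->EXIT | p1:(2,1)->(3,1) | p2:(2,2)->(3,2) | p3:(4,2)->(4,1)
Step 4: p0:escaped | p1:(3,1)->(4,1) | p2:(3,2)->(4,2) | p3:(4,1)->(4,0)->EXIT
Step 5: p0:escaped | p1:(4,1)->(4,0)->EXIT | p2:(4,2)->(4,1) | p3:escaped
Step 6: p0:escaped | p1:escaped | p2:(4,1)->(4,0)->EXIT | p3:escaped

ESCAPED ESCAPED ESCAPED ESCAPED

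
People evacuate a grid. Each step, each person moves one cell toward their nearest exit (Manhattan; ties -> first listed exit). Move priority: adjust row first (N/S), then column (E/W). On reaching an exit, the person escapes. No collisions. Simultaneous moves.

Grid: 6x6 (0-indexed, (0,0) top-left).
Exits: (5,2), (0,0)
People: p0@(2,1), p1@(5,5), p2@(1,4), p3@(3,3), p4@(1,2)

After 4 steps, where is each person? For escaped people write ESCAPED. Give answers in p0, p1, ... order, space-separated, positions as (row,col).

Step 1: p0:(2,1)->(1,1) | p1:(5,5)->(5,4) | p2:(1,4)->(0,4) | p3:(3,3)->(4,3) | p4:(1,2)->(0,2)
Step 2: p0:(1,1)->(0,1) | p1:(5,4)->(5,3) | p2:(0,4)->(0,3) | p3:(4,3)->(5,3) | p4:(0,2)->(0,1)
Step 3: p0:(0,1)->(0,0)->EXIT | p1:(5,3)->(5,2)->EXIT | p2:(0,3)->(0,2) | p3:(5,3)->(5,2)->EXIT | p4:(0,1)->(0,0)->EXIT
Step 4: p0:escaped | p1:escaped | p2:(0,2)->(0,1) | p3:escaped | p4:escaped

ESCAPED ESCAPED (0,1) ESCAPED ESCAPED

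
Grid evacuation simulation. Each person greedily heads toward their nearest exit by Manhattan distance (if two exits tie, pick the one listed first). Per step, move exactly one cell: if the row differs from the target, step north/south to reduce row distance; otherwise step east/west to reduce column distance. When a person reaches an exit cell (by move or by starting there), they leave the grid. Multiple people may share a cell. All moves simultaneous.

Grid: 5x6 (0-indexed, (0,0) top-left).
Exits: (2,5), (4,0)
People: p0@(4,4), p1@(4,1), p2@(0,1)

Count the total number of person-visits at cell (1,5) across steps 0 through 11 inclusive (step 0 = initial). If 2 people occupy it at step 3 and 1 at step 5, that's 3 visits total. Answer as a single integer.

Answer: 0

Derivation:
Step 0: p0@(4,4) p1@(4,1) p2@(0,1) -> at (1,5): 0 [-], cum=0
Step 1: p0@(3,4) p1@ESC p2@(1,1) -> at (1,5): 0 [-], cum=0
Step 2: p0@(2,4) p1@ESC p2@(2,1) -> at (1,5): 0 [-], cum=0
Step 3: p0@ESC p1@ESC p2@(3,1) -> at (1,5): 0 [-], cum=0
Step 4: p0@ESC p1@ESC p2@(4,1) -> at (1,5): 0 [-], cum=0
Step 5: p0@ESC p1@ESC p2@ESC -> at (1,5): 0 [-], cum=0
Total visits = 0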